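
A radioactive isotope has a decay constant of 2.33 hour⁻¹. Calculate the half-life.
t½ = ln(2)/λ = 0.2975 hours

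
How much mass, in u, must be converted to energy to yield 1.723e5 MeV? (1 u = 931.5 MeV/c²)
m = E/c² = 185 u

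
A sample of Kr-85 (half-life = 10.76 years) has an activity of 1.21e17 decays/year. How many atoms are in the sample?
N = A/λ = 1.878e18 atoms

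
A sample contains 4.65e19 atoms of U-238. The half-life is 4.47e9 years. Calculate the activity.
A = λN = 7.211e9 decays/year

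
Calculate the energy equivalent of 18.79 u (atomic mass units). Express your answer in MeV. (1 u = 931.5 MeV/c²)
E = mc² = 17500 MeV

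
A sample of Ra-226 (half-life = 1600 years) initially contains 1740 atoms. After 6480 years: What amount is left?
N = N₀(1/2)^(t/t½) = 105 atoms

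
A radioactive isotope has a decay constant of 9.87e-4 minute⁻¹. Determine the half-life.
t½ = ln(2)/λ = 702.3 minutes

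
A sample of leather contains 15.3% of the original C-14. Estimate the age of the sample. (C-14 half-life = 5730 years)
Age = t½ × log₂(1/ratio) = 15520 years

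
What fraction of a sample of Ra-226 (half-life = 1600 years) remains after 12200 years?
N/N₀ = (1/2)^(t/t½) = 0.005066 = 0.507%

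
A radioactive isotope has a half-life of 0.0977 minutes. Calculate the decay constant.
λ = ln(2)/t½ = 7.095 minute⁻¹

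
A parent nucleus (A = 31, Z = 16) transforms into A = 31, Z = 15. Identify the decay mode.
ΔA = 0, ΔZ = -1 ⇒ beta-plus decay (β⁺) or electron capture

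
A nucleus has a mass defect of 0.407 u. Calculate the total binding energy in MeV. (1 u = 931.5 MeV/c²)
B.E. = Δm × 931.5 = 379.1 MeV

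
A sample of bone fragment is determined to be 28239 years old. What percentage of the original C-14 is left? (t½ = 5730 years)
N/N₀ = (1/2)^(t/t½) = 0.03284 = 3.28%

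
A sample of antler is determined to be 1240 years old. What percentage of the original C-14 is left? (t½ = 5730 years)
N/N₀ = (1/2)^(t/t½) = 0.8607 = 86.1%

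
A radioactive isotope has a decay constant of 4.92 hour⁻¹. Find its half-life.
t½ = ln(2)/λ = 0.1409 hours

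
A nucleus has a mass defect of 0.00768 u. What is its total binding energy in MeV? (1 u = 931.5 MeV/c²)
B.E. = Δm × 931.5 = 7.154 MeV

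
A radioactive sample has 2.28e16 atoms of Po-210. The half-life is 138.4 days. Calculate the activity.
A = λN = 1.142e14 decays/day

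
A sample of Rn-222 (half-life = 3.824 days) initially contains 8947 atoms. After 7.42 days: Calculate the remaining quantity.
N = N₀(1/2)^(t/t½) = 2331 atoms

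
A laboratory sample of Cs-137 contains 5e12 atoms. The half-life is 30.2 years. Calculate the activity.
A = λN = 1.148e11 decays/year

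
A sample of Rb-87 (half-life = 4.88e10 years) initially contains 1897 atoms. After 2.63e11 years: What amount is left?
N = N₀(1/2)^(t/t½) = 45.26 atoms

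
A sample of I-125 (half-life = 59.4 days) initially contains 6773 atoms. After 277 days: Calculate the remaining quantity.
N = N₀(1/2)^(t/t½) = 267.3 atoms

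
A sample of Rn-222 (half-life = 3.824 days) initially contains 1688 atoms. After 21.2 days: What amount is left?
N = N₀(1/2)^(t/t½) = 36.18 atoms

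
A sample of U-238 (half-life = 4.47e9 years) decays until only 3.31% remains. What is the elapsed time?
t = t½ × log₂(N₀/N) = 2.198e10 years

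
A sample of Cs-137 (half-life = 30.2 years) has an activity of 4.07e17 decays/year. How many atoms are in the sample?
N = A/λ = 1.773e19 atoms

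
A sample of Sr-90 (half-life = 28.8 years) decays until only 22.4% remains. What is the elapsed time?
t = t½ × log₂(N₀/N) = 62.16 years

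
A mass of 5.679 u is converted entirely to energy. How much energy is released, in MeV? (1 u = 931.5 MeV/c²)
E = mc² = 5290 MeV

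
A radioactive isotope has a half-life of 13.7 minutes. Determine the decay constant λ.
λ = ln(2)/t½ = 0.05059 minute⁻¹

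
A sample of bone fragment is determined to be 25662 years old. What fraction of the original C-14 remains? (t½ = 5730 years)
N/N₀ = (1/2)^(t/t½) = 0.04486 = 4.49%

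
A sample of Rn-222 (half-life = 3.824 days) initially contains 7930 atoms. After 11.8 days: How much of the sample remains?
N = N₀(1/2)^(t/t½) = 934 atoms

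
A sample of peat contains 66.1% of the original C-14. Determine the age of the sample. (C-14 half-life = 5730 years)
Age = t½ × log₂(1/ratio) = 3422 years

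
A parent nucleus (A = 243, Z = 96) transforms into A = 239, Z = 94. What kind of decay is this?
ΔA = -4, ΔZ = -2 ⇒ alpha decay (α)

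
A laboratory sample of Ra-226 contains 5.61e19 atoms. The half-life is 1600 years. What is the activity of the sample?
A = λN = 2.43e16 decays/year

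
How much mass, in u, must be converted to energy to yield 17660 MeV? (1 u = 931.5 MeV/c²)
m = E/c² = 18.96 u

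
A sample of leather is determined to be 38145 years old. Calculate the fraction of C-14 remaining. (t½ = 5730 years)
N/N₀ = (1/2)^(t/t½) = 0.009909 = 0.991%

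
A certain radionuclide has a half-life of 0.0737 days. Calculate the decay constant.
λ = ln(2)/t½ = 9.405 day⁻¹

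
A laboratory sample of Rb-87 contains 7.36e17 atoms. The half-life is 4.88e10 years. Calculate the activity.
A = λN = 1.045e7 decays/year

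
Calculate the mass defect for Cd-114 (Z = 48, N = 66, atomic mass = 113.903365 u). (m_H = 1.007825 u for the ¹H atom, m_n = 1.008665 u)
Δm = Z·m_H + N·m_n − M = 1.044 u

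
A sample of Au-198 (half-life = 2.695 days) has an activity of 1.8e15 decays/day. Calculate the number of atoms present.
N = A/λ = 6.999e15 atoms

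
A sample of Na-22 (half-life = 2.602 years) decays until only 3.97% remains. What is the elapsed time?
t = t½ × log₂(N₀/N) = 12.11 years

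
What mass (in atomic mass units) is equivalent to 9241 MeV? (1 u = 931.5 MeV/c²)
m = E/c² = 9.921 u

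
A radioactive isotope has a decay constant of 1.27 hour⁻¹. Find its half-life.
t½ = ln(2)/λ = 0.5458 hours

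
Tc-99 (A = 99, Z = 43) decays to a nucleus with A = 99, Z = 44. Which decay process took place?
ΔA = 0, ΔZ = +1 ⇒ beta-minus decay (β⁻)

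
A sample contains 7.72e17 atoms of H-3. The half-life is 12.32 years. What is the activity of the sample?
A = λN = 4.343e16 decays/year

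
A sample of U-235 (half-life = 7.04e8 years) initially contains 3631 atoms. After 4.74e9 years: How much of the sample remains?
N = N₀(1/2)^(t/t½) = 34.14 atoms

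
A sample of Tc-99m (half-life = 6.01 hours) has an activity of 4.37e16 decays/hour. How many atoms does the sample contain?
N = A/λ = 3.789e17 atoms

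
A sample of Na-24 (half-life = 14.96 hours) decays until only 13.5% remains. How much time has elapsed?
t = t½ × log₂(N₀/N) = 43.22 hours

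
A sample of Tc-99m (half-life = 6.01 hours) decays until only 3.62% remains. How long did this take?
t = t½ × log₂(N₀/N) = 28.78 hours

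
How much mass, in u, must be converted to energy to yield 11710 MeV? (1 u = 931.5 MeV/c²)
m = E/c² = 12.57 u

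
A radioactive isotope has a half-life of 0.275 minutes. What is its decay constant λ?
λ = ln(2)/t½ = 2.521 minute⁻¹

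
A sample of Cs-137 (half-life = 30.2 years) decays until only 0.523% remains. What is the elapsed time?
t = t½ × log₂(N₀/N) = 228.9 years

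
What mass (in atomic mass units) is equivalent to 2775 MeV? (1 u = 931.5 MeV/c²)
m = E/c² = 2.979 u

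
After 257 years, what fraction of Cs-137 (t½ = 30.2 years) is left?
N/N₀ = (1/2)^(t/t½) = 0.002743 = 0.274%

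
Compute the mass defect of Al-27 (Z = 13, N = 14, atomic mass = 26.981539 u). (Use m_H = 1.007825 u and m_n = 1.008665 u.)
Δm = Z·m_H + N·m_n − M = 0.2415 u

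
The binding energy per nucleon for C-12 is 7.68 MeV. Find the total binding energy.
B.E. = 7.68 × 12 = 92.16 MeV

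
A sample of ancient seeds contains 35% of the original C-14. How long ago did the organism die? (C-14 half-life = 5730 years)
Age = t½ × log₂(1/ratio) = 8679 years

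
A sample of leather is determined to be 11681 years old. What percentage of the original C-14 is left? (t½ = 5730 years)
N/N₀ = (1/2)^(t/t½) = 0.2434 = 24.3%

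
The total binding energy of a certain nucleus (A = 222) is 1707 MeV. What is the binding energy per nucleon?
B.E./A = 1707/222 = 7.689 MeV/nucleon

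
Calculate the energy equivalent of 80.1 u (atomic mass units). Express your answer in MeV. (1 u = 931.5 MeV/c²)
E = mc² = 74610 MeV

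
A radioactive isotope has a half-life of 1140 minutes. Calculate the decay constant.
λ = ln(2)/t½ = 6.08e-4 minute⁻¹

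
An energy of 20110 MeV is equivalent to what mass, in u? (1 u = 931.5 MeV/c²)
m = E/c² = 21.59 u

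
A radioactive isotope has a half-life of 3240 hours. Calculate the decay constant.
λ = ln(2)/t½ = 2.139e-4 hour⁻¹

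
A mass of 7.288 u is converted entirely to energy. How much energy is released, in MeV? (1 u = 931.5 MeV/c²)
E = mc² = 6789 MeV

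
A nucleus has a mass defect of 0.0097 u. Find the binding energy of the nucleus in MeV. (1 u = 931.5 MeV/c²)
B.E. = Δm × 931.5 = 9.036 MeV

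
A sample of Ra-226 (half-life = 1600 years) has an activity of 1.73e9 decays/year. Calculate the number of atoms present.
N = A/λ = 3.993e12 atoms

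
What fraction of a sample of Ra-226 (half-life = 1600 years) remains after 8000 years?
N/N₀ = (1/2)^(t/t½) = 0.03125 = 3.12%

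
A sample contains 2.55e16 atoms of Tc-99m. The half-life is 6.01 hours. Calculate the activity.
A = λN = 2.941e15 decays/hour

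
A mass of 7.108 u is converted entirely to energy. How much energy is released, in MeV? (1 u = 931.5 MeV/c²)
E = mc² = 6621 MeV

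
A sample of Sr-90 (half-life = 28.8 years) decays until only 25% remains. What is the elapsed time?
t = t½ × log₂(N₀/N) = 57.6 years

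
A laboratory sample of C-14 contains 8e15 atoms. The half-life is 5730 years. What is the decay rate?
A = λN = 9.677e11 decays/year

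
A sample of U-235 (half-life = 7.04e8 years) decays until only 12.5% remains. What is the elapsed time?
t = t½ × log₂(N₀/N) = 2.112e9 years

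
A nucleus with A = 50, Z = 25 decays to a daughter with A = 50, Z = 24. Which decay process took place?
ΔA = 0, ΔZ = -1 ⇒ beta-plus decay (β⁺) or electron capture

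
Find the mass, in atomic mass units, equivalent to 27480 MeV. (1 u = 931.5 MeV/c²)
m = E/c² = 29.5 u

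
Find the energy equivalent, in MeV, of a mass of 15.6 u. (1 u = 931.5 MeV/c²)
E = mc² = 14530 MeV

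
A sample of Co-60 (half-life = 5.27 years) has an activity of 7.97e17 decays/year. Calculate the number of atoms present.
N = A/λ = 6.06e18 atoms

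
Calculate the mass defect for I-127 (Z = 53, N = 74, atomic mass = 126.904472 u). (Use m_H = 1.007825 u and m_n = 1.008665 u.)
Δm = Z·m_H + N·m_n − M = 1.151 u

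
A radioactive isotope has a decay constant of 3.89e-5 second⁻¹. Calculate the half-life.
t½ = ln(2)/λ = 17820 seconds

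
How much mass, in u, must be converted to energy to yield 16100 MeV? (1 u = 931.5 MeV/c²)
m = E/c² = 17.28 u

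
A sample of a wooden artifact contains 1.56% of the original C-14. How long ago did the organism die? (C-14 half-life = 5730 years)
Age = t½ × log₂(1/ratio) = 34390 years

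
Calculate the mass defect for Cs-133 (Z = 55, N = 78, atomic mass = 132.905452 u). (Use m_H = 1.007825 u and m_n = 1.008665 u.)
Δm = Z·m_H + N·m_n − M = 1.201 u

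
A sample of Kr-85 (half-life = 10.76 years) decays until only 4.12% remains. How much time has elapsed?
t = t½ × log₂(N₀/N) = 49.51 years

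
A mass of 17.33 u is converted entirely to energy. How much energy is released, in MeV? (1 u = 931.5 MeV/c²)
E = mc² = 16140 MeV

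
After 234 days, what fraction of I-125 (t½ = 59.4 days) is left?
N/N₀ = (1/2)^(t/t½) = 0.06518 = 6.52%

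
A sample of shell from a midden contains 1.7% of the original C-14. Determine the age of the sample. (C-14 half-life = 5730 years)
Age = t½ × log₂(1/ratio) = 33680 years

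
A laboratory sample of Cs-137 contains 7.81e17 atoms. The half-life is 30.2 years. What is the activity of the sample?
A = λN = 1.793e16 decays/year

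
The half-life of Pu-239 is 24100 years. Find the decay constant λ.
λ = ln(2)/t½ = 2.876e-5 year⁻¹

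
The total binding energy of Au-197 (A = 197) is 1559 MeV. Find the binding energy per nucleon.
B.E./A = 1559/197 = 7.914 MeV/nucleon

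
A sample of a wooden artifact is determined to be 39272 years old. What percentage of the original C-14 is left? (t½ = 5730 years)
N/N₀ = (1/2)^(t/t½) = 0.008646 = 0.865%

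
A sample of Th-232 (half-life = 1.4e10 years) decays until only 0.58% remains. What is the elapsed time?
t = t½ × log₂(N₀/N) = 1.04e11 years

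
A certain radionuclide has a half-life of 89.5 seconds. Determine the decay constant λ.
λ = ln(2)/t½ = 0.007745 second⁻¹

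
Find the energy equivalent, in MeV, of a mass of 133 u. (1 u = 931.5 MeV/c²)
E = mc² = 1.239e5 MeV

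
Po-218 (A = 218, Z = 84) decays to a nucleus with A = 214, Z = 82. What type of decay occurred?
ΔA = -4, ΔZ = -2 ⇒ alpha decay (α)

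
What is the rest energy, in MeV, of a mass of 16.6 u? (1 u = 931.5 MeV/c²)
E = mc² = 15460 MeV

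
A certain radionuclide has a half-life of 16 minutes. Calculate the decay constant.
λ = ln(2)/t½ = 0.04332 minute⁻¹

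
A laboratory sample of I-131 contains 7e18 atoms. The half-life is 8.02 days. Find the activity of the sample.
A = λN = 6.05e17 decays/day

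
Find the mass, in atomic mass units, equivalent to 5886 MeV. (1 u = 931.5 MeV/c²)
m = E/c² = 6.319 u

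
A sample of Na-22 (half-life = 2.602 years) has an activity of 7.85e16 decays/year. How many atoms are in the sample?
N = A/λ = 2.947e17 atoms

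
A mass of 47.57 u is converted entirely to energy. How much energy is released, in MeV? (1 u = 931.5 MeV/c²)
E = mc² = 44310 MeV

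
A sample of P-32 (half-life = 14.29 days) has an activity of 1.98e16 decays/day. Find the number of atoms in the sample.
N = A/λ = 4.082e17 atoms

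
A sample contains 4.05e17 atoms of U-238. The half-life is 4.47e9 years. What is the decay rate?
A = λN = 6.28e7 decays/year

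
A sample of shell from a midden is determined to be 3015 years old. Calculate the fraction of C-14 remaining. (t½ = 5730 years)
N/N₀ = (1/2)^(t/t½) = 0.6944 = 69.4%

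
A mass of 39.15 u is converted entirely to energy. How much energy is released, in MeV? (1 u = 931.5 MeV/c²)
E = mc² = 36470 MeV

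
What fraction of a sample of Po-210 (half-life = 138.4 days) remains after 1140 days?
N/N₀ = (1/2)^(t/t½) = 0.003314 = 0.331%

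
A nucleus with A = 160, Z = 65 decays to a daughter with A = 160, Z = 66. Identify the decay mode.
ΔA = 0, ΔZ = +1 ⇒ beta-minus decay (β⁻)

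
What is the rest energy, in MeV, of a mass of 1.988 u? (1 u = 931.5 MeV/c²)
E = mc² = 1852 MeV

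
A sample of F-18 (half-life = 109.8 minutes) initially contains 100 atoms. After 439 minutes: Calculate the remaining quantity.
N = N₀(1/2)^(t/t½) = 6.258 atoms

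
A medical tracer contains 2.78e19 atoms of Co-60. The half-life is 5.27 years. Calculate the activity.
A = λN = 3.656e18 decays/year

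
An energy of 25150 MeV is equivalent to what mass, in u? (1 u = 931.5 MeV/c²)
m = E/c² = 27 u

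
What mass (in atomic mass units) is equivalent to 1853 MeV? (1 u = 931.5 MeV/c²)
m = E/c² = 1.989 u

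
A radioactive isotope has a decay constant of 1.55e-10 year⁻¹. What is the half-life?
t½ = ln(2)/λ = 4.472e9 years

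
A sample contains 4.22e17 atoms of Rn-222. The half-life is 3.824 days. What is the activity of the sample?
A = λN = 7.649e16 decays/day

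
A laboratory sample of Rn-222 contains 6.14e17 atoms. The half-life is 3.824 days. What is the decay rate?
A = λN = 1.113e17 decays/day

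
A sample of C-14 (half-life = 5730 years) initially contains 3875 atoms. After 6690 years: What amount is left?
N = N₀(1/2)^(t/t½) = 1725 atoms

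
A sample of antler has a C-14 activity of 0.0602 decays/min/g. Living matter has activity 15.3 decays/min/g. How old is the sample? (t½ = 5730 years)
Age = t½ × log₂(A₀/A) = 45780 years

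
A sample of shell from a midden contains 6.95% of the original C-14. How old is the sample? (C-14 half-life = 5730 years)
Age = t½ × log₂(1/ratio) = 22040 years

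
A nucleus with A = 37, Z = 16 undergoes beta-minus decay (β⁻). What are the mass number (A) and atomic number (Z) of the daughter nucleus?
Daughter: A = 37, Z = 17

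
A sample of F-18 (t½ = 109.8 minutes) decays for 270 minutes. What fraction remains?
N/N₀ = (1/2)^(t/t½) = 0.1819 = 18.2%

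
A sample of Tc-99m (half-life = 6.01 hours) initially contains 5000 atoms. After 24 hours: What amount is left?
N = N₀(1/2)^(t/t½) = 313.9 atoms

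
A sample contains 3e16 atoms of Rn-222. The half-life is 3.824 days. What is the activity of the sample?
A = λN = 5.438e15 decays/day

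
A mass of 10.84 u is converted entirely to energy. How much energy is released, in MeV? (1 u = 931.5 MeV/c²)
E = mc² = 10100 MeV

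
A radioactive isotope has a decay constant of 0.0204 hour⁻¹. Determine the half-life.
t½ = ln(2)/λ = 33.98 hours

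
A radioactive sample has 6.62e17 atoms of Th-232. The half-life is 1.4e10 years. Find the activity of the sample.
A = λN = 3.278e7 decays/year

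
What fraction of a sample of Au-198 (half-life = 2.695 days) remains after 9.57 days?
N/N₀ = (1/2)^(t/t½) = 0.08532 = 8.53%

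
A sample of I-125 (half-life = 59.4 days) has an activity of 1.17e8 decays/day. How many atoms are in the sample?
N = A/λ = 1.003e10 atoms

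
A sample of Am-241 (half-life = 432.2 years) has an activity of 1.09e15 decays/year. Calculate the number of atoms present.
N = A/λ = 6.797e17 atoms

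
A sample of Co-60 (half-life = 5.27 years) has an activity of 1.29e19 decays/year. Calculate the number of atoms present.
N = A/λ = 9.808e19 atoms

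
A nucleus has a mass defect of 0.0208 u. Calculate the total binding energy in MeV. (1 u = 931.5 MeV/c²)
B.E. = Δm × 931.5 = 19.38 MeV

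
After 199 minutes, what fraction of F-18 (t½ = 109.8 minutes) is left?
N/N₀ = (1/2)^(t/t½) = 0.2847 = 28.5%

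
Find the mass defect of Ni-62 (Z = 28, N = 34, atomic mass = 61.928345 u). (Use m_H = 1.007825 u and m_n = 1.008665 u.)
Δm = Z·m_H + N·m_n − M = 0.5854 u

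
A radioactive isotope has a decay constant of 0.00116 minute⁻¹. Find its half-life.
t½ = ln(2)/λ = 597.5 minutes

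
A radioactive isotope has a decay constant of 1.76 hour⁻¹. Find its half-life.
t½ = ln(2)/λ = 0.3938 hours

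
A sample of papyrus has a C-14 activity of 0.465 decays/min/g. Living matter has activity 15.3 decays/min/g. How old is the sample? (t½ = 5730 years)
Age = t½ × log₂(A₀/A) = 28880 years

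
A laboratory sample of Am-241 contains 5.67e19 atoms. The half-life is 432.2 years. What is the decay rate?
A = λN = 9.093e16 decays/year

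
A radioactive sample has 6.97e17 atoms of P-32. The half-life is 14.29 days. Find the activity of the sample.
A = λN = 3.381e16 decays/day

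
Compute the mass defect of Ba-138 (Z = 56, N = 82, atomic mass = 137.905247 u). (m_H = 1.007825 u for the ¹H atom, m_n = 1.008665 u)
Δm = Z·m_H + N·m_n − M = 1.243 u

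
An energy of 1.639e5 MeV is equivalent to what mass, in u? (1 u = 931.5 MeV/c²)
m = E/c² = 176 u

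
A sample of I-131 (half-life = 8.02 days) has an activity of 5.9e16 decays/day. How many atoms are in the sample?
N = A/λ = 6.827e17 atoms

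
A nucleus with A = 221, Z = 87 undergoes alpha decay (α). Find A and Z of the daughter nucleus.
Daughter: A = 217, Z = 85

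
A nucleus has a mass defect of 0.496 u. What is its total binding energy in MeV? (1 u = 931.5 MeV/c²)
B.E. = Δm × 931.5 = 462 MeV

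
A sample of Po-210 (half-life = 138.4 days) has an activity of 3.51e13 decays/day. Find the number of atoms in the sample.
N = A/λ = 7.008e15 atoms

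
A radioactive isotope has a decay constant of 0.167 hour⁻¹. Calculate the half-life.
t½ = ln(2)/λ = 4.151 hours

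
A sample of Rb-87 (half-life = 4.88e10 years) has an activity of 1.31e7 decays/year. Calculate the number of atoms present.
N = A/λ = 9.223e17 atoms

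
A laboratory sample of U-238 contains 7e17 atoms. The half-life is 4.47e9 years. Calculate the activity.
A = λN = 1.085e8 decays/year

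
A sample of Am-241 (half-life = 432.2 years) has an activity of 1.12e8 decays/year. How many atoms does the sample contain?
N = A/λ = 6.984e10 atoms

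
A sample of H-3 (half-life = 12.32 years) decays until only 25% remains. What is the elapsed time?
t = t½ × log₂(N₀/N) = 24.64 years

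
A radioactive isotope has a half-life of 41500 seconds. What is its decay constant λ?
λ = ln(2)/t½ = 1.67e-5 second⁻¹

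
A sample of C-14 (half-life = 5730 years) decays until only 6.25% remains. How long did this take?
t = t½ × log₂(N₀/N) = 22920 years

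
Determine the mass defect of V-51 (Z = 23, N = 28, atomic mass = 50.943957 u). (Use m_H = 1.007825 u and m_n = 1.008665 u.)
Δm = Z·m_H + N·m_n − M = 0.4786 u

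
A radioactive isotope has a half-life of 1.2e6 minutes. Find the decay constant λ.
λ = ln(2)/t½ = 5.776e-7 minute⁻¹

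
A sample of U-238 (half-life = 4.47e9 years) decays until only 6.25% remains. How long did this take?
t = t½ × log₂(N₀/N) = 1.788e10 years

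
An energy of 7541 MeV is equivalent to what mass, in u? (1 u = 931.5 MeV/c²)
m = E/c² = 8.096 u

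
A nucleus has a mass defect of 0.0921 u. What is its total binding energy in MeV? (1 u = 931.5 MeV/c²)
B.E. = Δm × 931.5 = 85.79 MeV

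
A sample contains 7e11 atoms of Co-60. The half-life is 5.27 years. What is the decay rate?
A = λN = 9.207e10 decays/year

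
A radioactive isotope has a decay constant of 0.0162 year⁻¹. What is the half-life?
t½ = ln(2)/λ = 42.79 years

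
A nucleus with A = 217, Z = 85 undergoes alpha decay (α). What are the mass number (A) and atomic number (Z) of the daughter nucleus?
Daughter: A = 213, Z = 83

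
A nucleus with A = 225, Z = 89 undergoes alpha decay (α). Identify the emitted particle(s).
α particle = ⁴₂He (2 protons + 2 neutrons)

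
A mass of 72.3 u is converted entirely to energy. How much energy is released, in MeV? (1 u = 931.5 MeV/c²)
E = mc² = 67350 MeV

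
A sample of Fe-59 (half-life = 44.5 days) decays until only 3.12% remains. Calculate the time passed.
t = t½ × log₂(N₀/N) = 222.6 days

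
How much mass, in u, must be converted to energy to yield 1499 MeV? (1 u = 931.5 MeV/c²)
m = E/c² = 1.609 u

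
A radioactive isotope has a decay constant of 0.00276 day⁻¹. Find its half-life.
t½ = ln(2)/λ = 251.1 days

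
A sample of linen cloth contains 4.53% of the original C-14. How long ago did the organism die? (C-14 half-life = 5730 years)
Age = t½ × log₂(1/ratio) = 25580 years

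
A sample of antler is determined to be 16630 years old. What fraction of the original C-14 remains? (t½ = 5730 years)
N/N₀ = (1/2)^(t/t½) = 0.1338 = 13.4%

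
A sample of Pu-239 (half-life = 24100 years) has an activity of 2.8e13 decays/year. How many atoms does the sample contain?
N = A/λ = 9.735e17 atoms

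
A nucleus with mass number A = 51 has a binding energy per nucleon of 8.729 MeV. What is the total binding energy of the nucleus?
B.E. = 8.729 × 51 = 445.2 MeV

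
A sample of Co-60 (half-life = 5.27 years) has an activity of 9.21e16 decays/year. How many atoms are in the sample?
N = A/λ = 7.002e17 atoms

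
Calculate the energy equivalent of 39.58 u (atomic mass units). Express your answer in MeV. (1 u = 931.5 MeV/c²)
E = mc² = 36870 MeV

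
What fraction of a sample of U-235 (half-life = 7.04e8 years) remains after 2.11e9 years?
N/N₀ = (1/2)^(t/t½) = 0.1252 = 12.5%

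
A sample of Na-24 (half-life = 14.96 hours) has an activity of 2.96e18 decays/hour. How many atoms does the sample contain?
N = A/λ = 6.388e19 atoms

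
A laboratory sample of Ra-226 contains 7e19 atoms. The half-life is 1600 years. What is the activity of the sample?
A = λN = 3.033e16 decays/year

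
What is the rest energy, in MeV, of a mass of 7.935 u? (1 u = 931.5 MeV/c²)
E = mc² = 7391 MeV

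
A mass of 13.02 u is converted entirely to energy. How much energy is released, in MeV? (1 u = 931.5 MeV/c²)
E = mc² = 12130 MeV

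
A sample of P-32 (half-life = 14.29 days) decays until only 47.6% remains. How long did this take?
t = t½ × log₂(N₀/N) = 15.3 days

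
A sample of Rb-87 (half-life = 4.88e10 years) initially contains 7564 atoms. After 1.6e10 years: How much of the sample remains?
N = N₀(1/2)^(t/t½) = 6026 atoms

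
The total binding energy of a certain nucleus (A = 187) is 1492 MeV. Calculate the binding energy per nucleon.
B.E./A = 1492/187 = 7.979 MeV/nucleon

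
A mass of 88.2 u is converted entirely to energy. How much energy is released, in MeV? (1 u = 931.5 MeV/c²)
E = mc² = 82160 MeV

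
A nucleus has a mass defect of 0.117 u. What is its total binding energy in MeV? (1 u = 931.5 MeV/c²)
B.E. = Δm × 931.5 = 109 MeV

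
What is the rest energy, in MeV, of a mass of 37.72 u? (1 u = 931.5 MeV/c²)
E = mc² = 35140 MeV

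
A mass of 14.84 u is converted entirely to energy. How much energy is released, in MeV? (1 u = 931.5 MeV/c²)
E = mc² = 13820 MeV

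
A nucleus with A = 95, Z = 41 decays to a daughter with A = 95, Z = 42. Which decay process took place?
ΔA = 0, ΔZ = +1 ⇒ beta-minus decay (β⁻)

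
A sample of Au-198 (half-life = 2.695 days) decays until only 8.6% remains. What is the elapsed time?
t = t½ × log₂(N₀/N) = 9.539 days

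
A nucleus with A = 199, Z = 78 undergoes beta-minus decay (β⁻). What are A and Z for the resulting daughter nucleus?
Daughter: A = 199, Z = 79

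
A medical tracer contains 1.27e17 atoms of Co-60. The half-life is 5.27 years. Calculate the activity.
A = λN = 1.67e16 decays/year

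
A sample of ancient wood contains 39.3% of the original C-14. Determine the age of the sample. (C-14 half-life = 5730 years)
Age = t½ × log₂(1/ratio) = 7721 years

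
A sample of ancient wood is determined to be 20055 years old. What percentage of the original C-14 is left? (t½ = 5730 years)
N/N₀ = (1/2)^(t/t½) = 0.08839 = 8.84%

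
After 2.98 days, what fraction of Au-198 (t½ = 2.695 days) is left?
N/N₀ = (1/2)^(t/t½) = 0.4647 = 46.5%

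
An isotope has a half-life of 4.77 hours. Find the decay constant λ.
λ = ln(2)/t½ = 0.1453 hour⁻¹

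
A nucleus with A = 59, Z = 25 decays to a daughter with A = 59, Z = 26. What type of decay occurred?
ΔA = 0, ΔZ = +1 ⇒ beta-minus decay (β⁻)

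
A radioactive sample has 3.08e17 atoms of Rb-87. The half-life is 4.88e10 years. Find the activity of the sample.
A = λN = 4.375e6 decays/year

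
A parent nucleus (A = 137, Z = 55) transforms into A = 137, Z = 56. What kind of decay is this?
ΔA = 0, ΔZ = +1 ⇒ beta-minus decay (β⁻)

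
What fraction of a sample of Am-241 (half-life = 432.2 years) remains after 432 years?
N/N₀ = (1/2)^(t/t½) = 0.5002 = 50%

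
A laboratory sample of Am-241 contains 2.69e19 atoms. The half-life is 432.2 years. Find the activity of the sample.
A = λN = 4.314e16 decays/year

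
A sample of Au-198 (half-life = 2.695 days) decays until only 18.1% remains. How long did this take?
t = t½ × log₂(N₀/N) = 6.646 days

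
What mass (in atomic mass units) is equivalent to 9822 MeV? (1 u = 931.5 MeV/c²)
m = E/c² = 10.54 u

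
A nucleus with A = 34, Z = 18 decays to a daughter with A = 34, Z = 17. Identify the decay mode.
ΔA = 0, ΔZ = -1 ⇒ beta-plus decay (β⁺) or electron capture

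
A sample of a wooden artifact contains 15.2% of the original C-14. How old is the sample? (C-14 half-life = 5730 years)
Age = t½ × log₂(1/ratio) = 15570 years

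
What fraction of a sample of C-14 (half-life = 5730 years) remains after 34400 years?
N/N₀ = (1/2)^(t/t½) = 0.01559 = 1.56%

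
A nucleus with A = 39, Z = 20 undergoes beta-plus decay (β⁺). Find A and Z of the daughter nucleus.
Daughter: A = 39, Z = 19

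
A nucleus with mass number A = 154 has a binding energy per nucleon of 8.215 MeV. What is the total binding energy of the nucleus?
B.E. = 8.215 × 154 = 1265 MeV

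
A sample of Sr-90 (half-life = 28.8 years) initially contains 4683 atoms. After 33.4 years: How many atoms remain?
N = N₀(1/2)^(t/t½) = 2096 atoms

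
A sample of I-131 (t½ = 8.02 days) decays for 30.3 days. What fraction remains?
N/N₀ = (1/2)^(t/t½) = 0.07289 = 7.29%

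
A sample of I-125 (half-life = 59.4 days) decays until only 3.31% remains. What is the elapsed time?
t = t½ × log₂(N₀/N) = 292.1 days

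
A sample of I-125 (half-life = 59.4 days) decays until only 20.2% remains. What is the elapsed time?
t = t½ × log₂(N₀/N) = 137.1 days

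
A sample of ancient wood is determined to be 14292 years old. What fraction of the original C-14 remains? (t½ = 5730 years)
N/N₀ = (1/2)^(t/t½) = 0.1775 = 17.7%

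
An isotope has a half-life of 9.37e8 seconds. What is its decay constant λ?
λ = ln(2)/t½ = 7.398e-10 second⁻¹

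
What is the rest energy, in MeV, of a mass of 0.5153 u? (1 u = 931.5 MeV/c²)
E = mc² = 480 MeV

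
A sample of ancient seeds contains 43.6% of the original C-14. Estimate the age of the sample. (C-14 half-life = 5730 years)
Age = t½ × log₂(1/ratio) = 6862 years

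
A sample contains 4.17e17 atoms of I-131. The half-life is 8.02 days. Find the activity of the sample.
A = λN = 3.604e16 decays/day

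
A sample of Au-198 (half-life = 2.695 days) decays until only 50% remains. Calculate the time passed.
t = t½ × log₂(N₀/N) = 2.695 days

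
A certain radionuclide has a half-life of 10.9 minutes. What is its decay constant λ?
λ = ln(2)/t½ = 0.06359 minute⁻¹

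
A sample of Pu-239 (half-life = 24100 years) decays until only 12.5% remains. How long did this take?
t = t½ × log₂(N₀/N) = 72300 years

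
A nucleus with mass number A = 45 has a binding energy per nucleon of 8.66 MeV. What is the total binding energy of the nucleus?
B.E. = 8.66 × 45 = 389.7 MeV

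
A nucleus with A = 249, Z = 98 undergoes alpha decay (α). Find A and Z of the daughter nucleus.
Daughter: A = 245, Z = 96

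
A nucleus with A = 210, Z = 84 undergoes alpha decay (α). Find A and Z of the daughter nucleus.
Daughter: A = 206, Z = 82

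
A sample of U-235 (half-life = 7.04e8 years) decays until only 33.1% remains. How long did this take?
t = t½ × log₂(N₀/N) = 1.123e9 years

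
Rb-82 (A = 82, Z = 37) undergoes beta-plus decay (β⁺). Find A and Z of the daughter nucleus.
Daughter: A = 82, Z = 36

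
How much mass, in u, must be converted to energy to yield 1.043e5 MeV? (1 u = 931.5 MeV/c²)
m = E/c² = 112 u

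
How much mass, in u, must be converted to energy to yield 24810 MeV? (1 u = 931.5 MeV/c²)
m = E/c² = 26.63 u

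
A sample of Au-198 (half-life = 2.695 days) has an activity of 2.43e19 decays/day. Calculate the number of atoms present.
N = A/λ = 9.448e19 atoms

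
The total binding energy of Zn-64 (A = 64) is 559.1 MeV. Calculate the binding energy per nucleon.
B.E./A = 559.1/64 = 8.736 MeV/nucleon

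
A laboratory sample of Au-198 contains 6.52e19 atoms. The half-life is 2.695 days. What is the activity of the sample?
A = λN = 1.677e19 decays/day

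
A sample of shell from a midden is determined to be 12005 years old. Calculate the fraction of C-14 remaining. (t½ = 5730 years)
N/N₀ = (1/2)^(t/t½) = 0.234 = 23.4%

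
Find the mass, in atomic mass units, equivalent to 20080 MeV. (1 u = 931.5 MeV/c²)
m = E/c² = 21.56 u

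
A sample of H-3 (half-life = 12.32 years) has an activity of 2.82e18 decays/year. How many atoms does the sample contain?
N = A/λ = 5.012e19 atoms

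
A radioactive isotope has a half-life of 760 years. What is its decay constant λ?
λ = ln(2)/t½ = 9.12e-4 year⁻¹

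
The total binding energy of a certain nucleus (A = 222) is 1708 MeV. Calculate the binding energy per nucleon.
B.E./A = 1708/222 = 7.694 MeV/nucleon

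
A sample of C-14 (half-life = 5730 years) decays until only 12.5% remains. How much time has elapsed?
t = t½ × log₂(N₀/N) = 17190 years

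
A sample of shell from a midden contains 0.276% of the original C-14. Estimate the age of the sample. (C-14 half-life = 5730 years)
Age = t½ × log₂(1/ratio) = 48710 years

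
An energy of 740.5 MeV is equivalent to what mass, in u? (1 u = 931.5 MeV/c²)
m = E/c² = 0.795 u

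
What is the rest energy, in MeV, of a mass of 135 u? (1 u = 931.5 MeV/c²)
E = mc² = 1.258e5 MeV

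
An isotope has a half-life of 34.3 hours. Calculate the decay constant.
λ = ln(2)/t½ = 0.02021 hour⁻¹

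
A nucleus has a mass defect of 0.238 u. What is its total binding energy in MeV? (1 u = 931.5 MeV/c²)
B.E. = Δm × 931.5 = 221.7 MeV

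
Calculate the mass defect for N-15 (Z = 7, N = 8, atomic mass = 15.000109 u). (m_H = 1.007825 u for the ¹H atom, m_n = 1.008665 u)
Δm = Z·m_H + N·m_n − M = 0.124 u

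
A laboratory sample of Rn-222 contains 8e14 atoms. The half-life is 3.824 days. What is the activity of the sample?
A = λN = 1.45e14 decays/day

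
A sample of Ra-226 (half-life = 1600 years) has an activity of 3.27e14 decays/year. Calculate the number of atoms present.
N = A/λ = 7.548e17 atoms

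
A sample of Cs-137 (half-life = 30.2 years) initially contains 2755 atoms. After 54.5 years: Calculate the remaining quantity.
N = N₀(1/2)^(t/t½) = 788.6 atoms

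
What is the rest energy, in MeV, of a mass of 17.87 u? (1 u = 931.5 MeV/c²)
E = mc² = 16650 MeV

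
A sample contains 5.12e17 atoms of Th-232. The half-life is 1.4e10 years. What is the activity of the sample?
A = λN = 2.535e7 decays/year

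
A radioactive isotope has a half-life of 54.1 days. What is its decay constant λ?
λ = ln(2)/t½ = 0.01281 day⁻¹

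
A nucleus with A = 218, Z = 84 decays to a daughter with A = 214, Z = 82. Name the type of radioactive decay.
ΔA = -4, ΔZ = -2 ⇒ alpha decay (α)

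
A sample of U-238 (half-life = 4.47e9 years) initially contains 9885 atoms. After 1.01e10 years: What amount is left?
N = N₀(1/2)^(t/t½) = 2064 atoms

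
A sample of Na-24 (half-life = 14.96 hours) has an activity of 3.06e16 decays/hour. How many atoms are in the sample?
N = A/λ = 6.604e17 atoms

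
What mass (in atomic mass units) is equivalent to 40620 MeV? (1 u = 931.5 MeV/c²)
m = E/c² = 43.61 u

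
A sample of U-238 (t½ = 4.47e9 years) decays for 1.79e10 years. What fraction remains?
N/N₀ = (1/2)^(t/t½) = 0.06231 = 6.23%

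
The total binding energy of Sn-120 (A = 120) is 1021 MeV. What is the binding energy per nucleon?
B.E./A = 1021/120 = 8.508 MeV/nucleon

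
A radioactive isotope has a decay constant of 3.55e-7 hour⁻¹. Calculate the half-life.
t½ = ln(2)/λ = 1.953e6 hours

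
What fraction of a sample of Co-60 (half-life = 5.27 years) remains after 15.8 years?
N/N₀ = (1/2)^(t/t½) = 0.1252 = 12.5%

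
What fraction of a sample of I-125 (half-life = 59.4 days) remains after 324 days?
N/N₀ = (1/2)^(t/t½) = 0.0228 = 2.28%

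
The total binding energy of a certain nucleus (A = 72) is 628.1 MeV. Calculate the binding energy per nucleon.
B.E./A = 628.1/72 = 8.724 MeV/nucleon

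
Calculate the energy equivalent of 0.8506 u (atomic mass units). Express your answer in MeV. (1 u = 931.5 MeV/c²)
E = mc² = 792.3 MeV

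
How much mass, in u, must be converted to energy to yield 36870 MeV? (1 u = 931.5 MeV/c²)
m = E/c² = 39.58 u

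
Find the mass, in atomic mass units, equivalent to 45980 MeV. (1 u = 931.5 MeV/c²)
m = E/c² = 49.36 u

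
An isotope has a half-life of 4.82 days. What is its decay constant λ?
λ = ln(2)/t½ = 0.1438 day⁻¹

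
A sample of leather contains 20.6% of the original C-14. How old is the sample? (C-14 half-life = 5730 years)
Age = t½ × log₂(1/ratio) = 13060 years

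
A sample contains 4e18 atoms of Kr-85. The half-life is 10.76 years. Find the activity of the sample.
A = λN = 2.577e17 decays/year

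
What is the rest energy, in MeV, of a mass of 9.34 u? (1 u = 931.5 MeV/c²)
E = mc² = 8700 MeV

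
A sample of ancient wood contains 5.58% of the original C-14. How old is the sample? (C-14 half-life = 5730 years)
Age = t½ × log₂(1/ratio) = 23860 years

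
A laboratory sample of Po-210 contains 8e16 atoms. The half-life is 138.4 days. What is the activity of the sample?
A = λN = 4.007e14 decays/day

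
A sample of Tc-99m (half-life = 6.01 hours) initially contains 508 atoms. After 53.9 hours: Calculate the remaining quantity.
N = N₀(1/2)^(t/t½) = 1.014 atoms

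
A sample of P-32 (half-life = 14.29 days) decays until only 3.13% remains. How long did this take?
t = t½ × log₂(N₀/N) = 71.42 days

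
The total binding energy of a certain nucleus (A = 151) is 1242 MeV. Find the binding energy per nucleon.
B.E./A = 1242/151 = 8.225 MeV/nucleon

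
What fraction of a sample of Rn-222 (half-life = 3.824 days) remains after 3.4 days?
N/N₀ = (1/2)^(t/t½) = 0.5399 = 54%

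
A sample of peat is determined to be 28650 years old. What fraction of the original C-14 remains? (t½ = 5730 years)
N/N₀ = (1/2)^(t/t½) = 0.03125 = 3.12%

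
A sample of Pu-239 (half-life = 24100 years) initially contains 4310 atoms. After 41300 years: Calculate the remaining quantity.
N = N₀(1/2)^(t/t½) = 1314 atoms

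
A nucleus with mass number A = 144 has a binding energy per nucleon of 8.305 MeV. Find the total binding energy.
B.E. = 8.305 × 144 = 1196 MeV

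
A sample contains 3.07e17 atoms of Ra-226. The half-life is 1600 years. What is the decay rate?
A = λN = 1.33e14 decays/year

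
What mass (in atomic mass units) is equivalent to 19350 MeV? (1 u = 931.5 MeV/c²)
m = E/c² = 20.77 u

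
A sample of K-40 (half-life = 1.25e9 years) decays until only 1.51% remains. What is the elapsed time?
t = t½ × log₂(N₀/N) = 7.562e9 years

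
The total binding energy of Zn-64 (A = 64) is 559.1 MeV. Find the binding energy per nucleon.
B.E./A = 559.1/64 = 8.736 MeV/nucleon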